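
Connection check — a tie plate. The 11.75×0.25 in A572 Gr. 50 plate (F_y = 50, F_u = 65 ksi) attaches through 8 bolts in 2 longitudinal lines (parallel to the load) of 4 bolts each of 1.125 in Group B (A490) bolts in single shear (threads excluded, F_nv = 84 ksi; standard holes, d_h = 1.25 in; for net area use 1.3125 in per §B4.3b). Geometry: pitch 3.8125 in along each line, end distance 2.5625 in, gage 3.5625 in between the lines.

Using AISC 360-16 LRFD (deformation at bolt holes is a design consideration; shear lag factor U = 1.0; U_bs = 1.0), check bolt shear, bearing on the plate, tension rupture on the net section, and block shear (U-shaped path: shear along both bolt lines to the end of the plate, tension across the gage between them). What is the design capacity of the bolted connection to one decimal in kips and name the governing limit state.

111.2 kips (net-section rupture governs)

Bolt shear: A_b = π(1.125)²/4 = 0.99402 in². φR_n = 0.75 × 84 × 0.99402 × 8 × 1 = 501.0 kips.
Bearing (0.25 in plate, F_u = 65 ksi): end bolts L_c = 2.5625 − 1.25/2 = 1.9375, R_n = min(1.2×1.9375×0.25×65, 2.4×1.125×0.25×65) = 37.781 kips/bolt; interior L_c = 3.8125 − 1.25 = 2.5625, R_n = 43.875 kips/bolt. φR_n = 0.75 × (2×37.781 + 6×43.875) = 254.1 kips.
Tension rupture (net): A_n = (11.75 − 2×1.3125)×0.25 = 2.2813 in² (U = 1.0, A_e = A_n). φR_n = 0.75 × 65 × 2.2813 = 111.2 kips.
Block shear: shear path 2×[2.5625+3×3.8125] = 2×14 in, A_gv = 7, A_nv = 2×(14 − 3.5×1.3125)×0.25 = 4.7031 in²; tension across gage: (3.5625 − 1×1.3125)×0.25 = 0.5625 in². R_n = min(0.6×65×4.7031, 0.6×50×7) + 1.0×65×0.5625 = min(183.42, 210) + 36.563 = 219.98 kips. φR_n = 0.75 × 219.98 = 165.0 kips.
Governing: min(501.0, 254.1, 111.2, 165.0) = 111.2 kips → net-section rupture.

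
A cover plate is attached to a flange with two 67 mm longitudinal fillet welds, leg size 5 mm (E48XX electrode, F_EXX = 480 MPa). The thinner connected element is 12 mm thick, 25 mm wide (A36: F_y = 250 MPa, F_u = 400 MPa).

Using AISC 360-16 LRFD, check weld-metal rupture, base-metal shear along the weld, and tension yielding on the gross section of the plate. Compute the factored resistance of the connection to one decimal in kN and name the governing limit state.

67.5 kN (gross-section yield governs)

Weld metal: throat = 0.707×5 = 3.535 mm, L = 2×67 = 134 mm. φR_n = 0.75 × 0.6 × 480 × 3.535 × 134 = 102.3 kN.
Base metal shear (12 mm plate): yield φR_n = 1.0×0.6×250×12×134 = 241.2 kN; rupture φR_n = 0.75×0.6×400×12×134 = 289.4 kN; take 241.2 kN (yield).
Tension yield (gross): A_g = 25×12 = 300 mm². φR_n = 0.90 × 250 × 300 = 67.5 kN.
Governing: min(102.3, 241.2, 67.5) = 67.5 kN → gross-section yield.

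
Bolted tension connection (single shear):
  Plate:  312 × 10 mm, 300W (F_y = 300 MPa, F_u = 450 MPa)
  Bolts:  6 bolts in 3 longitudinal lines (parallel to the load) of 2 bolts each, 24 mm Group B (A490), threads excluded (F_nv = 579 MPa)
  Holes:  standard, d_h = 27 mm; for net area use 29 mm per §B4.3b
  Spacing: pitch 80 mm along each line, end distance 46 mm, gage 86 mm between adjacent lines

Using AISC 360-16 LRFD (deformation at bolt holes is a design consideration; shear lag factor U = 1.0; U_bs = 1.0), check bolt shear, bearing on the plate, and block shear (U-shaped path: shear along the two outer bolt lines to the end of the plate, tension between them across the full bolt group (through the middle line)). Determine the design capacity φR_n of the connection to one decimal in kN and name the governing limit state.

Bolt shear: A_b = π(24)²/4 = 452.39 mm². φR_n = 0.75 × 579 × 452.39 × 6 × 1 = 1178.7 kN.
Bearing (10 mm plate, F_u = 450 MPa): end bolts L_c = 46 − 27/2 = 32.5, R_n = min(1.2×32.5×10×450, 2.4×24×10×450) = 175.5 kN/bolt; interior L_c = 80 − 27 = 53, R_n = 259.2 kN/bolt. φR_n = 0.75 × (3×175.5 + 3×259.2) = 978.1 kN.
Block shear: shear path 2×[46+1×80] = 2×126 mm, A_gv = 2520, A_nv = 2×(126 − 1.5×29)×10 = 1650 mm²; tension across gage: (172 − 2×29)×10 = 1140 mm². R_n = min(0.6×450×1650, 0.6×300×2520) + 1.0×450×1140 = min(445.5, 453.6) + 513 = 958.5 kN. φR_n = 0.75 × 958.5 = 718.9 kN.
Governing: min(1178.7, 978.1, 718.9) = 718.9 kN → block shear.

718.9 kN (block shear governs)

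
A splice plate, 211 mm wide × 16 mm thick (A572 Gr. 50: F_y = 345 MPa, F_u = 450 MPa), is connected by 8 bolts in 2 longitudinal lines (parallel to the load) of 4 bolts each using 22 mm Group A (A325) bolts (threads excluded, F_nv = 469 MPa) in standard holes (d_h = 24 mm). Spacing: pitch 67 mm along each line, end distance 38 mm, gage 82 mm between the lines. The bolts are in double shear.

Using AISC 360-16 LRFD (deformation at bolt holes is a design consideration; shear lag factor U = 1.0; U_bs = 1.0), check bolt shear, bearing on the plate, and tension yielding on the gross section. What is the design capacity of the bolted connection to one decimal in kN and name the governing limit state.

Bolt shear: A_b = π(22)²/4 = 380.13 mm². φR_n = 0.75 × 469 × 380.13 × 8 × 2 = 2139.4 kN.
Bearing (16 mm plate, F_u = 450 MPa): end bolts L_c = 38 − 24/2 = 26, R_n = min(1.2×26×16×450, 2.4×22×16×450) = 224.64 kN/bolt; interior L_c = 67 − 24 = 43, R_n = 371.52 kN/bolt. φR_n = 0.75 × (2×224.64 + 6×371.52) = 2008.8 kN.
Tension yield (gross): A_g = 211×16 = 3376 mm². φR_n = 0.90 × 345 × 3376 = 1048.2 kN.
Governing: min(2139.4, 2008.8, 1048.2) = 1048.2 kN → gross-section yield.

1048.2 kN (gross-section yield governs)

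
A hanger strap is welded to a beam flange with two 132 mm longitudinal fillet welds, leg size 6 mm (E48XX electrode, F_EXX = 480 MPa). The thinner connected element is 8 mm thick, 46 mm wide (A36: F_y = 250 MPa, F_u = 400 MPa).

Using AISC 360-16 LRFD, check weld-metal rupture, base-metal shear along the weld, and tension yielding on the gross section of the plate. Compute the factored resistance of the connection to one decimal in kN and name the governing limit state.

Weld metal: throat = 0.707×6 = 4.242 mm, L = 2×132 = 264 mm. φR_n = 0.75 × 0.6 × 480 × 4.242 × 264 = 241.9 kN.
Base metal shear (8 mm plate): yield φR_n = 1.0×0.6×250×8×264 = 316.8 kN; rupture φR_n = 0.75×0.6×400×8×264 = 380.2 kN; take 316.8 kN (yield).
Tension yield (gross): A_g = 46×8 = 368 mm². φR_n = 0.90 × 250 × 368 = 82.8 kN.
Governing: min(241.9, 316.8, 82.8) = 82.8 kN → gross-section yield.

82.8 kN (gross-section yield governs)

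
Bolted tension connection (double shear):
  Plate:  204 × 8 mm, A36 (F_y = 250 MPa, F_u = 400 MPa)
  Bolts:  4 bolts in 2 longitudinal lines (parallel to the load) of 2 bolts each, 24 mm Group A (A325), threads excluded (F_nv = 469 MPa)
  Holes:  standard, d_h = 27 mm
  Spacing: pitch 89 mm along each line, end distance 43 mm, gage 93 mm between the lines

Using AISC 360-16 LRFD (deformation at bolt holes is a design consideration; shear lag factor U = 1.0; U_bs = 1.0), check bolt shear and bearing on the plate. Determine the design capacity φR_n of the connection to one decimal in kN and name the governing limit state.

Bolt shear: A_b = π(24)²/4 = 452.39 mm². φR_n = 0.75 × 469 × 452.39 × 4 × 2 = 1273.0 kN.
Bearing (8 mm plate, F_u = 400 MPa): end bolts L_c = 43 − 27/2 = 29.5, R_n = min(1.2×29.5×8×400, 2.4×24×8×400) = 113.28 kN/bolt; interior L_c = 89 − 27 = 62, R_n = 184.32 kN/bolt. φR_n = 0.75 × (2×113.28 + 2×184.32) = 446.4 kN.
Governing: min(1273.0, 446.4) = 446.4 kN → bearing.

446.4 kN (bearing governs)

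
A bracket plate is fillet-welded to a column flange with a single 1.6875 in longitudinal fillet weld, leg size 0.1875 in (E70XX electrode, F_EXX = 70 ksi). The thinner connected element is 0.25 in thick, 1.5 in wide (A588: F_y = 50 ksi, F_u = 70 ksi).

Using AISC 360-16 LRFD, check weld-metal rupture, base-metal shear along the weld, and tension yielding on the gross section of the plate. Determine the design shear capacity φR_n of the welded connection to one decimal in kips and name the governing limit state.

7.0 kips (weld metal governs)

Weld metal: throat = 0.707×0.1875 = 0.13256 in, L = 1.6875 in. φR_n = 0.75 × 0.6 × 70 × 0.13256 × 1.6875 = 7.0 kips.
Base metal shear (0.25 in plate): yield φR_n = 1.0×0.6×50×0.25×1.6875 = 12.7 kips; rupture φR_n = 0.75×0.6×70×0.25×1.6875 = 13.3 kips; take 12.7 kips (yield).
Tension yield (gross): A_g = 1.5×0.25 = 0.375 in². φR_n = 0.90 × 50 × 0.375 = 16.9 kips.
Governing: min(7.0, 12.7, 16.9) = 7.0 kips → weld metal.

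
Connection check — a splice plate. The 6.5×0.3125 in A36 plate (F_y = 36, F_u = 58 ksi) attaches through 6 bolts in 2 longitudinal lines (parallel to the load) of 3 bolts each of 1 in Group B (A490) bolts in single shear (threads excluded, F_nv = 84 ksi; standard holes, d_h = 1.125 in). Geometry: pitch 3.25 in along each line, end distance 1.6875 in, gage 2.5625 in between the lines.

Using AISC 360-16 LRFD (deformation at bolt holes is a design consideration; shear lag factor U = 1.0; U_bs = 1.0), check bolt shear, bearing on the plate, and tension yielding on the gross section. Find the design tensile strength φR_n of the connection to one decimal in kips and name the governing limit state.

Bolt shear: A_b = π(1)²/4 = 0.7854 in². φR_n = 0.75 × 84 × 0.7854 × 6 × 1 = 296.9 kips.
Bearing (0.3125 in plate, F_u = 58 ksi): end bolts L_c = 1.6875 − 1.125/2 = 1.125, R_n = min(1.2×1.125×0.3125×58, 2.4×1×0.3125×58) = 24.469 kips/bolt; interior L_c = 3.25 − 1.125 = 2.125, R_n = 43.5 kips/bolt. φR_n = 0.75 × (2×24.469 + 4×43.5) = 167.2 kips.
Tension yield (gross): A_g = 6.5×0.3125 = 2.0313 in². φR_n = 0.90 × 36 × 2.0313 = 65.8 kips.
Governing: min(296.9, 167.2, 65.8) = 65.8 kips → gross-section yield.

65.8 kips (gross-section yield governs)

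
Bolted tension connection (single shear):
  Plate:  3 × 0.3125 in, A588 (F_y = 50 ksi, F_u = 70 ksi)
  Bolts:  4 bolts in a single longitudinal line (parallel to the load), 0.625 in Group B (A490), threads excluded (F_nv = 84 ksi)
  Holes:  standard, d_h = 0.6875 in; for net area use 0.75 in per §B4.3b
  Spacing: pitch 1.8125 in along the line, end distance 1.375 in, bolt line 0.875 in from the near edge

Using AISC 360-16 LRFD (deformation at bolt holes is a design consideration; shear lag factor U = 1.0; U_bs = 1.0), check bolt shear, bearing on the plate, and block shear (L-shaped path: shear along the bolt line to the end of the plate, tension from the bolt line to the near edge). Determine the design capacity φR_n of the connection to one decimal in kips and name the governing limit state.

Bolt shear: A_b = π(0.625)²/4 = 0.3068 in². φR_n = 0.75 × 84 × 0.3068 × 4 × 1 = 77.3 kips.
Bearing (0.3125 in plate, F_u = 70 ksi): end bolts L_c = 1.375 − 0.6875/2 = 1.03125, R_n = min(1.2×1.03125×0.3125×70, 2.4×0.625×0.3125×70) = 27.07 kips/bolt; interior L_c = 1.8125 − 0.6875 = 1.125, R_n = 29.531 kips/bolt. φR_n = 0.75 × (1×27.07 + 3×29.531) = 86.7 kips.
Block shear: shear path 1×[1.375+3×1.8125] = 1×6.8125 in, A_gv = 2.1289, A_nv = 1×(6.8125 − 3.5×0.75)×0.3125 = 1.3086 in²; tension to near edge: (0.875 − 0.5×0.75)×0.3125 = 0.15625 in². R_n = min(0.6×70×1.3086, 0.6×50×2.1289) + 1.0×70×0.15625 = min(54.961, 63.867) + 10.938 = 65.899 kips. φR_n = 0.75 × 65.899 = 49.4 kips.
Governing: min(77.3, 86.7, 49.4) = 49.4 kips → block shear.

49.4 kips (block shear governs)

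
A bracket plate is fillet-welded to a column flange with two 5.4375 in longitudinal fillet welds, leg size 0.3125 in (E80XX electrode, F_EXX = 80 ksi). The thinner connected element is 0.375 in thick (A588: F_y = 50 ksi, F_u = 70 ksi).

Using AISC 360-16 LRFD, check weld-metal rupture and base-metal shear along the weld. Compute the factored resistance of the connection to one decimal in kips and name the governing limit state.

Weld metal: throat = 0.707×0.3125 = 0.22094 in, L = 2×5.4375 = 10.875 in. φR_n = 0.75 × 0.6 × 80 × 0.22094 × 10.875 = 86.5 kips.
Base metal shear (0.375 in plate): yield φR_n = 1.0×0.6×50×0.375×10.875 = 122.3 kips; rupture φR_n = 0.75×0.6×70×0.375×10.875 = 128.5 kips; take 122.3 kips (yield).
Governing: min(86.5, 122.3) = 86.5 kips → weld metal.

86.5 kips (weld metal governs)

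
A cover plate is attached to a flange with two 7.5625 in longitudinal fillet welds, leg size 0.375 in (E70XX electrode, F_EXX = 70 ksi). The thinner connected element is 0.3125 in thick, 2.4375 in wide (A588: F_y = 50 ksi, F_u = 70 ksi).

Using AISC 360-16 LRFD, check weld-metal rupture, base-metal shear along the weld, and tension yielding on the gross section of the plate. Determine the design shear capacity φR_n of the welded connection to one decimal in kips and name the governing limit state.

Weld metal: throat = 0.707×0.375 = 0.26513 in, L = 2×7.5625 = 15.125 in. φR_n = 0.75 × 0.6 × 70 × 0.26513 × 15.125 = 126.3 kips.
Base metal shear (0.3125 in plate): yield φR_n = 1.0×0.6×50×0.3125×15.125 = 141.8 kips; rupture φR_n = 0.75×0.6×70×0.3125×15.125 = 148.9 kips; take 141.8 kips (yield).
Tension yield (gross): A_g = 2.4375×0.3125 = 0.76172 in². φR_n = 0.90 × 50 × 0.76172 = 34.3 kips.
Governing: min(126.3, 141.8, 34.3) = 34.3 kips → gross-section yield.

34.3 kips (gross-section yield governs)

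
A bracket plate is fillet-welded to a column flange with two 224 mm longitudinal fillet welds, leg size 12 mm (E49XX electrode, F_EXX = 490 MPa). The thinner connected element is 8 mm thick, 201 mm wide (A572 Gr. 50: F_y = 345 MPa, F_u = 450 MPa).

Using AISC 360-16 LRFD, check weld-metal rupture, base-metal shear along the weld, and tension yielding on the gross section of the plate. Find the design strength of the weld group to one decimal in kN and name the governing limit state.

499.3 kN (gross-section yield governs)

Weld metal: throat = 0.707×12 = 8.484 mm, L = 2×224 = 448 mm. φR_n = 0.75 × 0.6 × 490 × 8.484 × 448 = 838.1 kN.
Base metal shear (8 mm plate): yield φR_n = 1.0×0.6×345×8×448 = 741.9 kN; rupture φR_n = 0.75×0.6×450×8×448 = 725.8 kN; take 725.8 kN (rupture).
Tension yield (gross): A_g = 201×8 = 1608 mm². φR_n = 0.90 × 345 × 1608 = 499.3 kN.
Governing: min(838.1, 725.8, 499.3) = 499.3 kN → gross-section yield.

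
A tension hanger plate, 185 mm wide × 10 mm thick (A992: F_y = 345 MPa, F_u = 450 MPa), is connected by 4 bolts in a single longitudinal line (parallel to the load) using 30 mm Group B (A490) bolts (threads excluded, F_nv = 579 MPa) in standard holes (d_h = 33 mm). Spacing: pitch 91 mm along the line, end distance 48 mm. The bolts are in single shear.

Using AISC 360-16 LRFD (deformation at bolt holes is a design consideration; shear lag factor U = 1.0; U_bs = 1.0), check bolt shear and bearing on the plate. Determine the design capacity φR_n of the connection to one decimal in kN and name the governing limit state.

Bolt shear: A_b = π(30)²/4 = 706.86 mm². φR_n = 0.75 × 579 × 706.86 × 4 × 1 = 1227.8 kN.
Bearing (10 mm plate, F_u = 450 MPa): end bolts L_c = 48 − 33/2 = 31.5, R_n = min(1.2×31.5×10×450, 2.4×30×10×450) = 170.1 kN/bolt; interior L_c = 91 − 33 = 58, R_n = 313.2 kN/bolt. φR_n = 0.75 × (1×170.1 + 3×313.2) = 832.3 kN.
Governing: min(1227.8, 832.3) = 832.3 kN → bearing.

832.3 kN (bearing governs)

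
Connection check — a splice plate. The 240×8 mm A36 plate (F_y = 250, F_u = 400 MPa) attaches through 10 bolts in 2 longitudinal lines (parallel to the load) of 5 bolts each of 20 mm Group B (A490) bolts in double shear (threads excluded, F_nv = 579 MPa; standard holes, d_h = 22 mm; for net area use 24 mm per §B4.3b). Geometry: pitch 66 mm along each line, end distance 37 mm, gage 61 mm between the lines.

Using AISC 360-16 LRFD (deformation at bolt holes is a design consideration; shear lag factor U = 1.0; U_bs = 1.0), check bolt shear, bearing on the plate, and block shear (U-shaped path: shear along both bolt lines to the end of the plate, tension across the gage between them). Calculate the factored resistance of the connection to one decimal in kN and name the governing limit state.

Bolt shear: A_b = π(20)²/4 = 314.16 mm². φR_n = 0.75 × 579 × 314.16 × 10 × 2 = 2728.5 kN.
Bearing (8 mm plate, F_u = 400 MPa): end bolts L_c = 37 − 22/2 = 26, R_n = min(1.2×26×8×400, 2.4×20×8×400) = 99.84 kN/bolt; interior L_c = 66 − 22 = 44, R_n = 153.6 kN/bolt. φR_n = 0.75 × (2×99.84 + 8×153.6) = 1071.4 kN.
Block shear: shear path 2×[37+4×66] = 2×301 mm, A_gv = 4816, A_nv = 2×(301 − 4.5×24)×8 = 3088 mm²; tension across gage: (61 − 1×24)×8 = 296 mm². R_n = min(0.6×400×3088, 0.6×250×4816) + 1.0×400×296 = min(741.12, 722.4) + 118.4 = 840.8 kN. φR_n = 0.75 × 840.8 = 630.6 kN.
Governing: min(2728.5, 1071.4, 630.6) = 630.6 kN → block shear.

630.6 kN (block shear governs)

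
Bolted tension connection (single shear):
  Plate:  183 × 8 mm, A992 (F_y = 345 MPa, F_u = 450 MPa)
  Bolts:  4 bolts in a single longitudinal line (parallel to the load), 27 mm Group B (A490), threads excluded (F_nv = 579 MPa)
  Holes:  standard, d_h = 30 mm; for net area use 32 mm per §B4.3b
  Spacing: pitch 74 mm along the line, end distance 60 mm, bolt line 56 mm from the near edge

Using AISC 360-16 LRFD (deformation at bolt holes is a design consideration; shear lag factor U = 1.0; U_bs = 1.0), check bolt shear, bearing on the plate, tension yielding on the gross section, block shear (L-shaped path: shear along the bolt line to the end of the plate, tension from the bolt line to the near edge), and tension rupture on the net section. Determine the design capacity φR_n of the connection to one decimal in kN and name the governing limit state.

Bolt shear: A_b = π(27)²/4 = 572.56 mm². φR_n = 0.75 × 579 × 572.56 × 4 × 1 = 994.5 kN.
Bearing (8 mm plate, F_u = 450 MPa): end bolts L_c = 60 − 30/2 = 45, R_n = min(1.2×45×8×450, 2.4×27×8×450) = 194.4 kN/bolt; interior L_c = 74 − 30 = 44, R_n = 190.08 kN/bolt. φR_n = 0.75 × (1×194.4 + 3×190.08) = 573.5 kN.
Tension yield (gross): A_g = 183×8 = 1464 mm². φR_n = 0.90 × 345 × 1464 = 454.6 kN.
Block shear: shear path 1×[60+3×74] = 1×282 mm, A_gv = 2256, A_nv = 1×(282 − 3.5×32)×8 = 1360 mm²; tension to near edge: (56 − 0.5×32)×8 = 320 mm². R_n = min(0.6×450×1360, 0.6×345×2256) + 1.0×450×320 = min(367.2, 466.99) + 144 = 511.2 kN. φR_n = 0.75 × 511.2 = 383.4 kN.
Tension rupture (net): A_n = (183 − 1×32)×8 = 1208 mm² (U = 1.0, A_e = A_n). φR_n = 0.75 × 450 × 1208 = 407.7 kN.
Governing: min(994.5, 573.5, 454.6, 383.4, 407.7) = 383.4 kN → block shear.

383.4 kN (block shear governs)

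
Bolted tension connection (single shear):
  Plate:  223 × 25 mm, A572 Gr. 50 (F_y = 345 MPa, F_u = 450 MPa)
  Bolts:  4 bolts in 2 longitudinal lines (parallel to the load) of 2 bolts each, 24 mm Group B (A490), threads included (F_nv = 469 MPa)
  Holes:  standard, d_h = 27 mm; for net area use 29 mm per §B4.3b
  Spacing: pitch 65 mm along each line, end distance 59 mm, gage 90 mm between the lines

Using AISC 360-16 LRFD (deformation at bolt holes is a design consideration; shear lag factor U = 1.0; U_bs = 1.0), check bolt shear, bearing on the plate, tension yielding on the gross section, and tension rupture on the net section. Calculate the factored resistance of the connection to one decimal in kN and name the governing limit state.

Bolt shear: A_b = π(24)²/4 = 452.39 mm². φR_n = 0.75 × 469 × 452.39 × 4 × 1 = 636.5 kN.
Bearing (25 mm plate, F_u = 450 MPa): end bolts L_c = 59 − 27/2 = 45.5, R_n = min(1.2×45.5×25×450, 2.4×24×25×450) = 614.25 kN/bolt; interior L_c = 65 − 27 = 38, R_n = 513 kN/bolt. φR_n = 0.75 × (2×614.25 + 2×513) = 1690.9 kN.
Tension yield (gross): A_g = 223×25 = 5575 mm². φR_n = 0.90 × 345 × 5575 = 1731.0 kN.
Tension rupture (net): A_n = (223 − 2×29)×25 = 4125 mm² (U = 1.0, A_e = A_n). φR_n = 0.75 × 450 × 4125 = 1392.2 kN.
Governing: min(636.5, 1690.9, 1731.0, 1392.2) = 636.5 kN → bolt shear.

636.5 kN (bolt shear governs)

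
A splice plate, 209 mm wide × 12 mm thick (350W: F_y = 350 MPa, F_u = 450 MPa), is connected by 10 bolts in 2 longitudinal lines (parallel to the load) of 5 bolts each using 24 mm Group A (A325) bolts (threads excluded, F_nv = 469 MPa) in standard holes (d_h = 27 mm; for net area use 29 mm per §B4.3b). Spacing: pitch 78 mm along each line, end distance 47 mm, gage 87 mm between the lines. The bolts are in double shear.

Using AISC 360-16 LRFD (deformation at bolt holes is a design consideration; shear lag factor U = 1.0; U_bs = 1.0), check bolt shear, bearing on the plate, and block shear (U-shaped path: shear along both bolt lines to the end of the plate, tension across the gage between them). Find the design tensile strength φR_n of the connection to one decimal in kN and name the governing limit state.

1345.4 kN (block shear governs)

Bolt shear: A_b = π(24)²/4 = 452.39 mm². φR_n = 0.75 × 469 × 452.39 × 10 × 2 = 3182.6 kN.
Bearing (12 mm plate, F_u = 450 MPa): end bolts L_c = 47 − 27/2 = 33.5, R_n = min(1.2×33.5×12×450, 2.4×24×12×450) = 217.08 kN/bolt; interior L_c = 78 − 27 = 51, R_n = 311.04 kN/bolt. φR_n = 0.75 × (2×217.08 + 8×311.04) = 2191.9 kN.
Block shear: shear path 2×[47+4×78] = 2×359 mm, A_gv = 8616, A_nv = 2×(359 − 4.5×29)×12 = 5484 mm²; tension across gage: (87 − 1×29)×12 = 696 mm². R_n = min(0.6×450×5484, 0.6×350×8616) + 1.0×450×696 = min(1480.7, 1809.4) + 313.2 = 1793.9 kN. φR_n = 0.75 × 1793.9 = 1345.4 kN.
Governing: min(3182.6, 2191.9, 1345.4) = 1345.4 kN → block shear.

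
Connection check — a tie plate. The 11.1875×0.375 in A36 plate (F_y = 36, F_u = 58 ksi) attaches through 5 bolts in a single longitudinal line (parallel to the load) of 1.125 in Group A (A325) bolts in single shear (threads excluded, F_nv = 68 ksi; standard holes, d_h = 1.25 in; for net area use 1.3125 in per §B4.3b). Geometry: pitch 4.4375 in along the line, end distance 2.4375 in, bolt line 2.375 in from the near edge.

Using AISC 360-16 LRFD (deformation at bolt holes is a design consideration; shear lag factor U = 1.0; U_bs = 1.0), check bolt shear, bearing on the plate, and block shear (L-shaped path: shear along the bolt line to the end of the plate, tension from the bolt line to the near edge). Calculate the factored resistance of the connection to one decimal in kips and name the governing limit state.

150.7 kips (block shear governs)

Bolt shear: A_b = π(1.125)²/4 = 0.99402 in². φR_n = 0.75 × 68 × 0.99402 × 5 × 1 = 253.5 kips.
Bearing (0.375 in plate, F_u = 58 ksi): end bolts L_c = 2.4375 − 1.25/2 = 1.8125, R_n = min(1.2×1.8125×0.375×58, 2.4×1.125×0.375×58) = 47.306 kips/bolt; interior L_c = 4.4375 − 1.25 = 3.1875, R_n = 58.725 kips/bolt. φR_n = 0.75 × (1×47.306 + 4×58.725) = 211.7 kips.
Block shear: shear path 1×[2.4375+4×4.4375] = 1×20.1875 in, A_gv = 7.5703, A_nv = 1×(20.1875 − 4.5×1.3125)×0.375 = 5.3555 in²; tension to near edge: (2.375 − 0.5×1.3125)×0.375 = 0.64453 in². R_n = min(0.6×58×5.3555, 0.6×36×7.5703) + 1.0×58×0.64453 = min(186.37, 163.52) + 37.383 = 200.9 kips. φR_n = 0.75 × 200.9 = 150.7 kips.
Governing: min(253.5, 211.7, 150.7) = 150.7 kips → block shear.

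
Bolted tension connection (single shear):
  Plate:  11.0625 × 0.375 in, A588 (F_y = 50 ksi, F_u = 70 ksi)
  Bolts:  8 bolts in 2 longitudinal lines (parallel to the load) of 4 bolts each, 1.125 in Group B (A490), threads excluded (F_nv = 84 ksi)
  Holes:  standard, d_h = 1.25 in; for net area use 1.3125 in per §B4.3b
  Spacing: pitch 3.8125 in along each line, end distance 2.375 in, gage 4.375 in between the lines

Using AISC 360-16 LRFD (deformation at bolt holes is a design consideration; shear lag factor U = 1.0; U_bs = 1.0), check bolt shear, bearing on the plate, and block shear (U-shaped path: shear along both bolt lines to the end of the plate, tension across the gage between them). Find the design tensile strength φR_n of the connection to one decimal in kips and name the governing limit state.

278.1 kips (block shear governs)

Bolt shear: A_b = π(1.125)²/4 = 0.99402 in². φR_n = 0.75 × 84 × 0.99402 × 8 × 1 = 501.0 kips.
Bearing (0.375 in plate, F_u = 70 ksi): end bolts L_c = 2.375 − 1.25/2 = 1.75, R_n = min(1.2×1.75×0.375×70, 2.4×1.125×0.375×70) = 55.125 kips/bolt; interior L_c = 3.8125 − 1.25 = 2.5625, R_n = 70.875 kips/bolt. φR_n = 0.75 × (2×55.125 + 6×70.875) = 401.6 kips.
Block shear: shear path 2×[2.375+3×3.8125] = 2×13.8125 in, A_gv = 10.359, A_nv = 2×(13.8125 − 3.5×1.3125)×0.375 = 6.9141 in²; tension across gage: (4.375 − 1×1.3125)×0.375 = 1.1484 in². R_n = min(0.6×70×6.9141, 0.6×50×10.359) + 1.0×70×1.1484 = min(290.39, 310.77) + 80.388 = 370.78 kips. φR_n = 0.75 × 370.78 = 278.1 kips.
Governing: min(501.0, 401.6, 278.1) = 278.1 kips → block shear.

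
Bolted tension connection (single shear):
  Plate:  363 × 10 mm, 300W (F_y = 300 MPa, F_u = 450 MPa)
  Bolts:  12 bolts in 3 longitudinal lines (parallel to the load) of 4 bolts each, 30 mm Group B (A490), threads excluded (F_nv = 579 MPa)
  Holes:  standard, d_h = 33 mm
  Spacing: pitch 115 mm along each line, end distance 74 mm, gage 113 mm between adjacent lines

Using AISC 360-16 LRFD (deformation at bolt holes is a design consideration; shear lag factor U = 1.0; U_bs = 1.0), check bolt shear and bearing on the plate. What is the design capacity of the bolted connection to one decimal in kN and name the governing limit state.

2885.6 kN (bearing governs)

Bolt shear: A_b = π(30)²/4 = 706.86 mm². φR_n = 0.75 × 579 × 706.86 × 12 × 1 = 3683.4 kN.
Bearing (10 mm plate, F_u = 450 MPa): end bolts L_c = 74 − 33/2 = 57.5, R_n = min(1.2×57.5×10×450, 2.4×30×10×450) = 310.5 kN/bolt; interior L_c = 115 − 33 = 82, R_n = 324 kN/bolt. φR_n = 0.75 × (3×310.5 + 9×324) = 2885.6 kN.
Governing: min(3683.4, 2885.6) = 2885.6 kN → bearing.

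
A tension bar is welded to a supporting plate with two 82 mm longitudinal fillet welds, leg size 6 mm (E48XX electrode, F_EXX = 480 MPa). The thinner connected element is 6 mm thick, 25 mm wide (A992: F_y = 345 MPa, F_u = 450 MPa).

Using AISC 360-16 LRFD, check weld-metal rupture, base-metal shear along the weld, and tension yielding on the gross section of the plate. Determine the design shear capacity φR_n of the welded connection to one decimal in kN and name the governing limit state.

46.6 kN (gross-section yield governs)

Weld metal: throat = 0.707×6 = 4.242 mm, L = 2×82 = 164 mm. φR_n = 0.75 × 0.6 × 480 × 4.242 × 164 = 150.3 kN.
Base metal shear (6 mm plate): yield φR_n = 1.0×0.6×345×6×164 = 203.7 kN; rupture φR_n = 0.75×0.6×450×6×164 = 199.3 kN; take 199.3 kN (rupture).
Tension yield (gross): A_g = 25×6 = 150 mm². φR_n = 0.90 × 345 × 150 = 46.6 kN.
Governing: min(150.3, 199.3, 46.6) = 46.6 kN → gross-section yield.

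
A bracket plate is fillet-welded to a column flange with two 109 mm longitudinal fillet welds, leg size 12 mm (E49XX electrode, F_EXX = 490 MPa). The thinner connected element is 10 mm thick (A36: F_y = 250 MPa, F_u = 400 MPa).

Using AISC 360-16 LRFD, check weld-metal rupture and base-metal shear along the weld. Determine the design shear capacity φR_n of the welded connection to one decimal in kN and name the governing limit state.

Weld metal: throat = 0.707×12 = 8.484 mm, L = 2×109 = 218 mm. φR_n = 0.75 × 0.6 × 490 × 8.484 × 218 = 407.8 kN.
Base metal shear (10 mm plate): yield φR_n = 1.0×0.6×250×10×218 = 327.0 kN; rupture φR_n = 0.75×0.6×400×10×218 = 392.4 kN; take 327.0 kN (yield).
Governing: min(407.8, 327.0) = 327.0 kN → base-metal shear.

327.0 kN (base-metal shear governs)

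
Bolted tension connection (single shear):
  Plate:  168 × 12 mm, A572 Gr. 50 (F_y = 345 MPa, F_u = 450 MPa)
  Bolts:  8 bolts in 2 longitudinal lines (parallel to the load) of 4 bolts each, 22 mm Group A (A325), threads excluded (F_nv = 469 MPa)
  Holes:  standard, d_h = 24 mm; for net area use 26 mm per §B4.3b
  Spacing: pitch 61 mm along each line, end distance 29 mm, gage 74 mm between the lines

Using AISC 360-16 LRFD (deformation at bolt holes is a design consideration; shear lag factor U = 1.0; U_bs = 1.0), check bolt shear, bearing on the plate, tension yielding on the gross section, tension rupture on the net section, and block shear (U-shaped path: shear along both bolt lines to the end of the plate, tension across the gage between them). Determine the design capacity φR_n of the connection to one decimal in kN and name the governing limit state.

Bolt shear: A_b = π(22)²/4 = 380.13 mm². φR_n = 0.75 × 469 × 380.13 × 8 × 1 = 1069.7 kN.
Bearing (12 mm plate, F_u = 450 MPa): end bolts L_c = 29 − 24/2 = 17, R_n = min(1.2×17×12×450, 2.4×22×12×450) = 110.16 kN/bolt; interior L_c = 61 − 24 = 37, R_n = 239.76 kN/bolt. φR_n = 0.75 × (2×110.16 + 6×239.76) = 1244.2 kN.
Tension yield (gross): A_g = 168×12 = 2016 mm². φR_n = 0.90 × 345 × 2016 = 626.0 kN.
Tension rupture (net): A_n = (168 − 2×26)×12 = 1392 mm² (U = 1.0, A_e = A_n). φR_n = 0.75 × 450 × 1392 = 469.8 kN.
Block shear: shear path 2×[29+3×61] = 2×212 mm, A_gv = 5088, A_nv = 2×(212 − 3.5×26)×12 = 2904 mm²; tension across gage: (74 − 1×26)×12 = 576 mm². R_n = min(0.6×450×2904, 0.6×345×5088) + 1.0×450×576 = min(784.08, 1053.2) + 259.2 = 1043.3 kN. φR_n = 0.75 × 1043.3 = 782.5 kN.
Governing: min(1069.7, 1244.2, 626.0, 469.8, 782.5) = 469.8 kN → net-section rupture.

469.8 kN (net-section rupture governs)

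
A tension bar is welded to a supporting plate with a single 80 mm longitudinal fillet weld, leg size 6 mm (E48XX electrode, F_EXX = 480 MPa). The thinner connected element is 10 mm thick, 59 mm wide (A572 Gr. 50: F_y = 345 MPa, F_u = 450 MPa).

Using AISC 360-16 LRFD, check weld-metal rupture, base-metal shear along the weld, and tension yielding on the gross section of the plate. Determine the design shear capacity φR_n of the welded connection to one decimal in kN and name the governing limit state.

Weld metal: throat = 0.707×6 = 4.242 mm, L = 80 mm. φR_n = 0.75 × 0.6 × 480 × 4.242 × 80 = 73.3 kN.
Base metal shear (10 mm plate): yield φR_n = 1.0×0.6×345×10×80 = 165.6 kN; rupture φR_n = 0.75×0.6×450×10×80 = 162.0 kN; take 162.0 kN (rupture).
Tension yield (gross): A_g = 59×10 = 590 mm². φR_n = 0.90 × 345 × 590 = 183.2 kN.
Governing: min(73.3, 162.0, 183.2) = 73.3 kN → weld metal.

73.3 kN (weld metal governs)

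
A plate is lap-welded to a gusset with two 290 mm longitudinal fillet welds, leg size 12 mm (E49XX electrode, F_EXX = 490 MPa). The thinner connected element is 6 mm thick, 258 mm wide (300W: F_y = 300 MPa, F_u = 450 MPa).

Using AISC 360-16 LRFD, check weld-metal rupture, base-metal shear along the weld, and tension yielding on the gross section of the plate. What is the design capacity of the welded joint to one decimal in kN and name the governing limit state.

418.0 kN (gross-section yield governs)

Weld metal: throat = 0.707×12 = 8.484 mm, L = 2×290 = 580 mm. φR_n = 0.75 × 0.6 × 490 × 8.484 × 580 = 1085.0 kN.
Base metal shear (6 mm plate): yield φR_n = 1.0×0.6×300×6×580 = 626.4 kN; rupture φR_n = 0.75×0.6×450×6×580 = 704.7 kN; take 626.4 kN (yield).
Tension yield (gross): A_g = 258×6 = 1548 mm². φR_n = 0.90 × 300 × 1548 = 418.0 kN.
Governing: min(1085.0, 626.4, 418.0) = 418.0 kN → gross-section yield.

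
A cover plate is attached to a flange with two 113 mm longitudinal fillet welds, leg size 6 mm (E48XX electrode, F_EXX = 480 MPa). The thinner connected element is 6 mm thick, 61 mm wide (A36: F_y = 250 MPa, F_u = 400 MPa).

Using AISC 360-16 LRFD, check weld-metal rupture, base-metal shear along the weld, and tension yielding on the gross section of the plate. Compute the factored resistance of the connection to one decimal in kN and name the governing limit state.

Weld metal: throat = 0.707×6 = 4.242 mm, L = 2×113 = 226 mm. φR_n = 0.75 × 0.6 × 480 × 4.242 × 226 = 207.1 kN.
Base metal shear (6 mm plate): yield φR_n = 1.0×0.6×250×6×226 = 203.4 kN; rupture φR_n = 0.75×0.6×400×6×226 = 244.1 kN; take 203.4 kN (yield).
Tension yield (gross): A_g = 61×6 = 366 mm². φR_n = 0.90 × 250 × 366 = 82.4 kN.
Governing: min(207.1, 203.4, 82.4) = 82.4 kN → gross-section yield.

82.4 kN (gross-section yield governs)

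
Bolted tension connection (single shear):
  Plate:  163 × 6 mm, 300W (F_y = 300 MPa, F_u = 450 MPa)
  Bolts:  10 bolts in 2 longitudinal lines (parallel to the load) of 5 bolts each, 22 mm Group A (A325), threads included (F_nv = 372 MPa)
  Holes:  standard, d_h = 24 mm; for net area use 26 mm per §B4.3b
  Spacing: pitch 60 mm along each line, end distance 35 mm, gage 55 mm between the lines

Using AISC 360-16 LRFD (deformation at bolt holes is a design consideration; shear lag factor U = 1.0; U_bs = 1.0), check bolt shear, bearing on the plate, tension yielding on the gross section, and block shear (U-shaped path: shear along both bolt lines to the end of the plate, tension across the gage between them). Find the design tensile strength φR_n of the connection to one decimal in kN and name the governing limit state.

264.1 kN (gross-section yield governs)

Bolt shear: A_b = π(22)²/4 = 380.13 mm². φR_n = 0.75 × 372 × 380.13 × 10 × 1 = 1060.6 kN.
Bearing (6 mm plate, F_u = 450 MPa): end bolts L_c = 35 − 24/2 = 23, R_n = min(1.2×23×6×450, 2.4×22×6×450) = 74.52 kN/bolt; interior L_c = 60 − 24 = 36, R_n = 116.64 kN/bolt. φR_n = 0.75 × (2×74.52 + 8×116.64) = 811.6 kN.
Tension yield (gross): A_g = 163×6 = 978 mm². φR_n = 0.90 × 300 × 978 = 264.1 kN.
Block shear: shear path 2×[35+4×60] = 2×275 mm, A_gv = 3300, A_nv = 2×(275 − 4.5×26)×6 = 1896 mm²; tension across gage: (55 − 1×26)×6 = 174 mm². R_n = min(0.6×450×1896, 0.6×300×3300) + 1.0×450×174 = min(511.92, 594) + 78.3 = 590.22 kN. φR_n = 0.75 × 590.22 = 442.7 kN.
Governing: min(1060.6, 811.6, 264.1, 442.7) = 264.1 kN → gross-section yield.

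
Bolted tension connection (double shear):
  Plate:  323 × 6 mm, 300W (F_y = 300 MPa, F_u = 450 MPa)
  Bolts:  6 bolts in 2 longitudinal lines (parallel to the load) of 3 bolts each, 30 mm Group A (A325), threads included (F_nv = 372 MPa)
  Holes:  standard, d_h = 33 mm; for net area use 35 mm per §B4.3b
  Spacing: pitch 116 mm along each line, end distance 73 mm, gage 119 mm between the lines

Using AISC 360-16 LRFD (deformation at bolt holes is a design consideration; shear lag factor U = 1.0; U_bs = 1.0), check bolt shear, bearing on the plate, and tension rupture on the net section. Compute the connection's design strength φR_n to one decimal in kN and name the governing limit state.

Bolt shear: A_b = π(30)²/4 = 706.86 mm². φR_n = 0.75 × 372 × 706.86 × 6 × 2 = 2366.6 kN.
Bearing (6 mm plate, F_u = 450 MPa): end bolts L_c = 73 − 33/2 = 56.5, R_n = min(1.2×56.5×6×450, 2.4×30×6×450) = 183.06 kN/bolt; interior L_c = 116 − 33 = 83, R_n = 194.4 kN/bolt. φR_n = 0.75 × (2×183.06 + 4×194.4) = 857.8 kN.
Tension rupture (net): A_n = (323 − 2×35)×6 = 1518 mm² (U = 1.0, A_e = A_n). φR_n = 0.75 × 450 × 1518 = 512.3 kN.
Governing: min(2366.6, 857.8, 512.3) = 512.3 kN → net-section rupture.

512.3 kN (net-section rupture governs)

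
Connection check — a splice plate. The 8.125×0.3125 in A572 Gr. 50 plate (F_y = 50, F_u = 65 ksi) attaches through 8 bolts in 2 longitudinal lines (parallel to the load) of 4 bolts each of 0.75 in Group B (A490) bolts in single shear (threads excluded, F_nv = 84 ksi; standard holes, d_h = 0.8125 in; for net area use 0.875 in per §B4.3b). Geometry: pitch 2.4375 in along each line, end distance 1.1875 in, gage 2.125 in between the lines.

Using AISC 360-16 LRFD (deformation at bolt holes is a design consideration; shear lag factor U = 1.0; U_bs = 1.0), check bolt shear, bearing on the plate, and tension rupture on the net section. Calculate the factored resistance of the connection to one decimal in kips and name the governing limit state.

97.1 kips (net-section rupture governs)

Bolt shear: A_b = π(0.75)²/4 = 0.44179 in². φR_n = 0.75 × 84 × 0.44179 × 8 × 1 = 222.7 kips.
Bearing (0.3125 in plate, F_u = 65 ksi): end bolts L_c = 1.1875 − 0.8125/2 = 0.78125, R_n = min(1.2×0.78125×0.3125×65, 2.4×0.75×0.3125×65) = 19.043 kips/bolt; interior L_c = 2.4375 − 0.8125 = 1.625, R_n = 36.563 kips/bolt. φR_n = 0.75 × (2×19.043 + 6×36.563) = 193.1 kips.
Tension rupture (net): A_n = (8.125 − 2×0.875)×0.3125 = 1.9922 in² (U = 1.0, A_e = A_n). φR_n = 0.75 × 65 × 1.9922 = 97.1 kips.
Governing: min(222.7, 193.1, 97.1) = 97.1 kips → net-section rupture.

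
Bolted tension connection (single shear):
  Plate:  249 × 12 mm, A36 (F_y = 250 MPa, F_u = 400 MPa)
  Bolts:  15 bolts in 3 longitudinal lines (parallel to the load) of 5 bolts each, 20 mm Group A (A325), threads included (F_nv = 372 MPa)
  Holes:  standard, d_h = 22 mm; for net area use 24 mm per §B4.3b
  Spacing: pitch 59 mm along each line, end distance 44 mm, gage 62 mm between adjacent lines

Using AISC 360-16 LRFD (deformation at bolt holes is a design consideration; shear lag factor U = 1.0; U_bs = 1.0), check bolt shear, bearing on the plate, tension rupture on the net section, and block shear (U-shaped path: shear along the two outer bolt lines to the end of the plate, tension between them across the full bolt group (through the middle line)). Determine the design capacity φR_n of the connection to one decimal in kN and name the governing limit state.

Bolt shear: A_b = π(20)²/4 = 314.16 mm². φR_n = 0.75 × 372 × 314.16 × 15 × 1 = 1314.8 kN.
Bearing (12 mm plate, F_u = 400 MPa): end bolts L_c = 44 − 22/2 = 33, R_n = min(1.2×33×12×400, 2.4×20×12×400) = 190.08 kN/bolt; interior L_c = 59 − 22 = 37, R_n = 213.12 kN/bolt. φR_n = 0.75 × (3×190.08 + 12×213.12) = 2345.8 kN.
Tension rupture (net): A_n = (249 − 3×24)×12 = 2124 mm² (U = 1.0, A_e = A_n). φR_n = 0.75 × 400 × 2124 = 637.2 kN.
Block shear: shear path 2×[44+4×59] = 2×280 mm, A_gv = 6720, A_nv = 2×(280 − 4.5×24)×12 = 4128 mm²; tension across gage: (124 − 2×24)×12 = 912 mm². R_n = min(0.6×400×4128, 0.6×250×6720) + 1.0×400×912 = min(990.72, 1008) + 364.8 = 1355.5 kN. φR_n = 0.75 × 1355.5 = 1016.6 kN.
Governing: min(1314.8, 2345.8, 637.2, 1016.6) = 637.2 kN → net-section rupture.

637.2 kN (net-section rupture governs)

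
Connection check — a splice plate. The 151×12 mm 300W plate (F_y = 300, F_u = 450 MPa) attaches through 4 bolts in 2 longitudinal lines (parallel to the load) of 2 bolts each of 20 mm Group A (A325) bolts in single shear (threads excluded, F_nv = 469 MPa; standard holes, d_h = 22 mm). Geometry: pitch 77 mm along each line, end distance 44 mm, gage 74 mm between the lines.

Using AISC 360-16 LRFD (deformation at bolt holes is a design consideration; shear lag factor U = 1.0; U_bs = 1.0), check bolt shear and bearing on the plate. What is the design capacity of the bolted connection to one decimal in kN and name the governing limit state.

442.0 kN (bolt shear governs)

Bolt shear: A_b = π(20)²/4 = 314.16 mm². φR_n = 0.75 × 469 × 314.16 × 4 × 1 = 442.0 kN.
Bearing (12 mm plate, F_u = 450 MPa): end bolts L_c = 44 − 22/2 = 33, R_n = min(1.2×33×12×450, 2.4×20×12×450) = 213.84 kN/bolt; interior L_c = 77 − 22 = 55, R_n = 259.2 kN/bolt. φR_n = 0.75 × (2×213.84 + 2×259.2) = 709.6 kN.
Governing: min(442.0, 709.6) = 442.0 kN → bolt shear.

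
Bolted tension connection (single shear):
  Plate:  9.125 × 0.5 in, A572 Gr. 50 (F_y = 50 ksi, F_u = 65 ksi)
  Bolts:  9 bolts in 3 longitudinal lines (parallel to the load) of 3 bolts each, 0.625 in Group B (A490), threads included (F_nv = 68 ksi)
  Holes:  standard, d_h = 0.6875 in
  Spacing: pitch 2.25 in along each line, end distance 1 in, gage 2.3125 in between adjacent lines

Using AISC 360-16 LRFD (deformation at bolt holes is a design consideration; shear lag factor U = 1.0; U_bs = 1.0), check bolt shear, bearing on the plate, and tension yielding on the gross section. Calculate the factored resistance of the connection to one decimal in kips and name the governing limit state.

140.8 kips (bolt shear governs)

Bolt shear: A_b = π(0.625)²/4 = 0.3068 in². φR_n = 0.75 × 68 × 0.3068 × 9 × 1 = 140.8 kips.
Bearing (0.5 in plate, F_u = 65 ksi): end bolts L_c = 1 − 0.6875/2 = 0.65625, R_n = min(1.2×0.65625×0.5×65, 2.4×0.625×0.5×65) = 25.594 kips/bolt; interior L_c = 2.25 − 0.6875 = 1.5625, R_n = 48.75 kips/bolt. φR_n = 0.75 × (3×25.594 + 6×48.75) = 277.0 kips.
Tension yield (gross): A_g = 9.125×0.5 = 4.5625 in². φR_n = 0.90 × 50 × 4.5625 = 205.3 kips.
Governing: min(140.8, 277.0, 205.3) = 140.8 kips → bolt shear.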